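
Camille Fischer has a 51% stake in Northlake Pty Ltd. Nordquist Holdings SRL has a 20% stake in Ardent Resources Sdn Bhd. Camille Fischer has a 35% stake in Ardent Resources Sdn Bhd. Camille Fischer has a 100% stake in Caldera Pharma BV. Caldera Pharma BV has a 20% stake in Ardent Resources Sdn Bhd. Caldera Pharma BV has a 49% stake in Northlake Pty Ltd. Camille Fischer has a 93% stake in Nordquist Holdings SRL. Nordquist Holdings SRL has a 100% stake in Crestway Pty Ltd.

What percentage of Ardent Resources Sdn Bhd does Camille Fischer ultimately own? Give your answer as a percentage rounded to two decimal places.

73.60%

Camille reaches Ardent along 3 paths.
Via Caldera: 100% × 20% = 20%.
Via Nordquist: 93% × 20% = 18.6%.
Direct stake: 35% = 35%.
Total: 20% + 18.6% + 35% = 73.6%.
Rounded: 73.60%.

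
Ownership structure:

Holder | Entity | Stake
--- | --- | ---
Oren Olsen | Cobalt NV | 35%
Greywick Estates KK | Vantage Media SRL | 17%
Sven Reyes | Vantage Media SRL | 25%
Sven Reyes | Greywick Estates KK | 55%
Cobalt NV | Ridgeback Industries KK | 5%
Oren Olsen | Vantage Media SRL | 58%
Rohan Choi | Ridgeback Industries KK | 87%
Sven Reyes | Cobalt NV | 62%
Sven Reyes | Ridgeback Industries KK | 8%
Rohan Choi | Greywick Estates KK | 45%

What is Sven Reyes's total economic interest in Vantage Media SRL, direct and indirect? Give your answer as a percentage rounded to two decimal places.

34.35%

Sven reaches Vantage along 2 paths.
Direct stake: 25% = 25%.
Via Greywick: 55% × 17% = 9.35%.
Total: 25% + 9.35% = 34.35%.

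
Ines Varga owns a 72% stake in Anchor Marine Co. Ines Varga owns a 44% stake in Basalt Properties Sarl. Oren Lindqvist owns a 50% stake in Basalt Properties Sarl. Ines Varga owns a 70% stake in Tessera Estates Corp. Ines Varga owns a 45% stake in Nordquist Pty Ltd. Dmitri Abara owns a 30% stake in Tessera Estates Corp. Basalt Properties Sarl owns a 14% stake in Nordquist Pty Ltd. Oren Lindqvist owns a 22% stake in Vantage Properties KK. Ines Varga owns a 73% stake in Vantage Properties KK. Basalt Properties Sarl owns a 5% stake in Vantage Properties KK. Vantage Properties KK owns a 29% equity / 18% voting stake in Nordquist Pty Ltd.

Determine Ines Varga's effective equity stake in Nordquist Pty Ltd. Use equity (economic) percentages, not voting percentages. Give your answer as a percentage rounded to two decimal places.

Ines reaches Nordquist along 4 paths.
Direct stake: 45% = 45%.
Via Vantage: 73% × 29% = 21.17%.
Via Basalt → Vantage: 44% × 5% × 29% = 0.638%.
Via Basalt: 44% × 14% = 6.16%.
Total: 45% + 21.17% + 0.638% + 6.16% = 72.968%.
Rounded: 72.97%.

72.97%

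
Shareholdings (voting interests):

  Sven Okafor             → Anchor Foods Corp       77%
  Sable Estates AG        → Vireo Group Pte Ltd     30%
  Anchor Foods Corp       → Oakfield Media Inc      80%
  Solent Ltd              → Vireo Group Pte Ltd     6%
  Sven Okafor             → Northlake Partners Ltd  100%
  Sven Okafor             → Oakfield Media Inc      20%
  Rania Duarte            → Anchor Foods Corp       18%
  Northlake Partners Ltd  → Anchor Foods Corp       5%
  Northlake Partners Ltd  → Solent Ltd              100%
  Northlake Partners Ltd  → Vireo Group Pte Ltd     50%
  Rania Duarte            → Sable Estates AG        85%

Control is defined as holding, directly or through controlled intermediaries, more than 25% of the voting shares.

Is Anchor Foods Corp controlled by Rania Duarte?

No

Rania holds 85% of Sable, so Rania controls Sable.
Sable holds 30% of Vireo, so Rania controls Vireo.
In Anchor, Rania's side holds only 18%, not > 25%.
So Rania does not control Anchor.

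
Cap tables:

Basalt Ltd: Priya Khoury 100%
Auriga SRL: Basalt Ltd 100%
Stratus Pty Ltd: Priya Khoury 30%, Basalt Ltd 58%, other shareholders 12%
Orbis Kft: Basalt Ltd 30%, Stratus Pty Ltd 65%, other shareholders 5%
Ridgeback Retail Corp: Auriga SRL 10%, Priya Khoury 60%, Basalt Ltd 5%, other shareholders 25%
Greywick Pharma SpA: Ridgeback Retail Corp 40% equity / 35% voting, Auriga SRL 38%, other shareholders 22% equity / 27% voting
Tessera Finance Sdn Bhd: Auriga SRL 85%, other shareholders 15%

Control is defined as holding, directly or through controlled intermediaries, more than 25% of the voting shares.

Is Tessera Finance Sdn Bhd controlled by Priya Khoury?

Priya holds 100% of Basalt, so Priya controls Basalt.
Basalt holds 100% of Auriga, so Priya controls Auriga.
Auriga holds 85% of Tessera, so Priya controls Tessera.

Yes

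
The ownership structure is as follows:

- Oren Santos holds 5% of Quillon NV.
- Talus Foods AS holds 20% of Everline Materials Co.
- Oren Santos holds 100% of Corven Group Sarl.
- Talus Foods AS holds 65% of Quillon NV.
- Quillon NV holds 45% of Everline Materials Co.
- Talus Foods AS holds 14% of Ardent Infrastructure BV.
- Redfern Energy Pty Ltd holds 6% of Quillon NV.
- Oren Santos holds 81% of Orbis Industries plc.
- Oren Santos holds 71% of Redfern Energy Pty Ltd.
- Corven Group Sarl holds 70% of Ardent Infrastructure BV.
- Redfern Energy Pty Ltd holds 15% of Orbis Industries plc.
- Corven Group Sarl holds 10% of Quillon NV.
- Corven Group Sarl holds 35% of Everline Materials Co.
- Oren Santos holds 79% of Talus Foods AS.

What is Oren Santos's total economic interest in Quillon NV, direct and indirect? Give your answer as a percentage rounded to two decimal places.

70.61%

Oren reaches Quillon along 4 paths.
Via Redfern: 71% × 6% = 4.26%.
Via Corven: 100% × 10% = 10%.
Via Talus: 79% × 65% = 51.35%.
Direct stake: 5% = 5%.
Total: 4.26% + 10% + 51.35% + 5% = 70.61%.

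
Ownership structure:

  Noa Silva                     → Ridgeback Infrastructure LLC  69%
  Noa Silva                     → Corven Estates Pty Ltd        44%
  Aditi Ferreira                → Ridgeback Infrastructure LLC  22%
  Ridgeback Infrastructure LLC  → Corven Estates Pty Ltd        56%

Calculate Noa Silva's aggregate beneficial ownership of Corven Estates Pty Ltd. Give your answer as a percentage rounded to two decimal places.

Noa reaches Corven along 2 paths.
Via Ridgeback: 69% × 56% = 38.64%.
Direct stake: 44% = 44%.
Total: 38.64% + 44% = 82.64%.

82.64%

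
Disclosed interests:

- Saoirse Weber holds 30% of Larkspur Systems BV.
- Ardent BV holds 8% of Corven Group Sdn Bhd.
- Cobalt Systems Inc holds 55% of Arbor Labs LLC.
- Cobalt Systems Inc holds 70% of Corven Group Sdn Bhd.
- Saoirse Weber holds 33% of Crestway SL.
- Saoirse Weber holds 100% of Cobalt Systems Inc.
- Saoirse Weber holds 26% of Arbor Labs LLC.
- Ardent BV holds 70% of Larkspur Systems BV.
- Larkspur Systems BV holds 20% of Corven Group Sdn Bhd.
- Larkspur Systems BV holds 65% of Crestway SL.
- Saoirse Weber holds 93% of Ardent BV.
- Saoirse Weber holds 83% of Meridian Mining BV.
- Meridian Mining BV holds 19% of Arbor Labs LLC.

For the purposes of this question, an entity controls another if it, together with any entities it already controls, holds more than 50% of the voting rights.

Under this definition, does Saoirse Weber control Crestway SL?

Saoirse holds 93% of Ardent, so Saoirse controls Ardent.
Ardent and Saoirse together hold 70% + 30% = 100% of Larkspur, so Saoirse controls Larkspur.
Larkspur and Saoirse together hold 65% + 33% = 98% of Crestway, so Saoirse controls Crestway.

Yes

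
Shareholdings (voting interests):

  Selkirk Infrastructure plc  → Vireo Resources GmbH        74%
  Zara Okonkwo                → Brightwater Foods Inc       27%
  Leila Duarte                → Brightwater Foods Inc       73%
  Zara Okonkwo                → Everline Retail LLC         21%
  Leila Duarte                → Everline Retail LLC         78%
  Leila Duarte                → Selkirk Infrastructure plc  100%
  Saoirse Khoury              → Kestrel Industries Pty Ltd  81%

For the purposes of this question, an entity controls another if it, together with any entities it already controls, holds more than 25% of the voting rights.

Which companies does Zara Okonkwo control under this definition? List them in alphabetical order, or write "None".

Zara holds 27% of Brightwater, so Zara controls Brightwater.
No other company's threshold is met.

Brightwater Foods Inc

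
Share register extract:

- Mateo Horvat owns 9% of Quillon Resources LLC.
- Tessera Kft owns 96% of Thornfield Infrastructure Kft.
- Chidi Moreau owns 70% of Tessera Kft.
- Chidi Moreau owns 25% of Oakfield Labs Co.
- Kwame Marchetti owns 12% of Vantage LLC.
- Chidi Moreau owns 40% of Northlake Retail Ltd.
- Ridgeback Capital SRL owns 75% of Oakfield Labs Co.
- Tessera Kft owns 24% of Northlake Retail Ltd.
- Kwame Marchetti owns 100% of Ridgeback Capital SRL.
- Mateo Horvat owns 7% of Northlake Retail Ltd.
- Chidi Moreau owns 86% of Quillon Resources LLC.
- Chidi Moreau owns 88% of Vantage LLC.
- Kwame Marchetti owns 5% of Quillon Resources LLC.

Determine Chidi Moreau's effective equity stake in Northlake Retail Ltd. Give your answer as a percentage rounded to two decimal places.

56.80%

Chidi reaches Northlake along 2 paths.
Direct stake: 40% = 40%.
Via Tessera: 70% × 24% = 16.8%.
Total: 40% + 16.8% = 56.8%.
Rounded: 56.80%.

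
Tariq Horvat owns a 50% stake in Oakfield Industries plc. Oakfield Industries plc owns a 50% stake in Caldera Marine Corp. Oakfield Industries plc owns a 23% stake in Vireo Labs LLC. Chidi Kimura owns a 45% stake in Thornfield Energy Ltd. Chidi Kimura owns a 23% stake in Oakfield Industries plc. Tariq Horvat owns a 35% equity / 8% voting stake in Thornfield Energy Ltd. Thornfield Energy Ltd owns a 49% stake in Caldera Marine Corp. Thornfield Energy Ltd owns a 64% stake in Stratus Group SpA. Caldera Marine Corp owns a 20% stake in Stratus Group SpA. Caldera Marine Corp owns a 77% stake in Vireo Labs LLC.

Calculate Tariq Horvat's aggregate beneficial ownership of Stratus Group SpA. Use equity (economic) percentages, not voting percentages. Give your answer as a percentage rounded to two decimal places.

Tariq reaches Stratus along 3 paths.
Via Thornfield → Caldera: 35% × 49% × 20% = 3.43%.
Via Oakfield → Caldera: 50% × 50% × 20% = 5%.
Via Thornfield: 35% × 64% = 22.4%.
Total: 3.43% + 5% + 22.4% = 30.83%.

30.83%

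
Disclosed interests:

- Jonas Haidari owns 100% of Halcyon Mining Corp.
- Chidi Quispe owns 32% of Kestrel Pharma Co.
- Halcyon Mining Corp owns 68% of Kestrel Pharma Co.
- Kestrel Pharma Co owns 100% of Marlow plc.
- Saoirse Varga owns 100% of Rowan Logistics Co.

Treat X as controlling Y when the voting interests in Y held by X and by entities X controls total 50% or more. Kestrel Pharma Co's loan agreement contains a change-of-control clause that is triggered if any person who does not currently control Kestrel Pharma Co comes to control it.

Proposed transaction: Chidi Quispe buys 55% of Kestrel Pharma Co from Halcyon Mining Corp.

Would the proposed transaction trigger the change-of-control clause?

Yes

The purchase adds only to Chidi's holdings (Halcyon's stake shrinks), so Chidi is the only person who could newly come to control Kestrel.
Chidi's largest direct stake is 32% in Kestrel, which does not meet the threshold, so Chidi controls no company.
In Kestrel, Chidi's side holds only 32%, not ≥ 50%.
So before the transaction, Chidi does not control Kestrel.
After the purchase, Chidi's direct stake in Kestrel rises to 32% + 55% = 87%, and Halcyon's stake falls to 13%.
Chidi holds 87% of Kestrel, so Chidi controls Kestrel.
Chidi did not control Kestrel before and does after, so the clause is triggered.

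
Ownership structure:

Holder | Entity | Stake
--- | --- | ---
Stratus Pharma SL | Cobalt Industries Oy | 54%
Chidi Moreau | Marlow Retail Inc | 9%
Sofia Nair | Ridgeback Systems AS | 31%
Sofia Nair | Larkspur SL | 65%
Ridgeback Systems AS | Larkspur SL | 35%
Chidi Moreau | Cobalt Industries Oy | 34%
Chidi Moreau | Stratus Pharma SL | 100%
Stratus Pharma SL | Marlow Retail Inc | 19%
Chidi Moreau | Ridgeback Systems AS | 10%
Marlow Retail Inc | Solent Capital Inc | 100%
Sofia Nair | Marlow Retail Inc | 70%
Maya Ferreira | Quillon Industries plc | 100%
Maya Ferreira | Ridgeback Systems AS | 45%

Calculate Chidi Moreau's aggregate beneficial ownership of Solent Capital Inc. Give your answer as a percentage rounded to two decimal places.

28.00%

Chidi reaches Solent along 2 paths.
Via Marlow: 9% × 100% = 9%.
Via Stratus → Marlow: 100% × 19% × 100% = 19%.
Total: 9% + 19% = 28%.
Rounded: 28.00%.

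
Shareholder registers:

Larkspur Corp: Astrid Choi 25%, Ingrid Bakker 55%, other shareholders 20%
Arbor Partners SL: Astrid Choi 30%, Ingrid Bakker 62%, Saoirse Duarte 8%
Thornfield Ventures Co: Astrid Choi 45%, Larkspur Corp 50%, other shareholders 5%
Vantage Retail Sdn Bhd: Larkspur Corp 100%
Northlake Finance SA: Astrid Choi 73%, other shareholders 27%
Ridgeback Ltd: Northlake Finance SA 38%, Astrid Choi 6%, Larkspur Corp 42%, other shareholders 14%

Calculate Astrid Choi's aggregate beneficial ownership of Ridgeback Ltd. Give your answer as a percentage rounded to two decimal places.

Astrid reaches Ridgeback along 3 paths.
Via Northlake: 73% × 38% = 27.74%.
Direct stake: 6% = 6%.
Via Larkspur: 25% × 42% = 10.5%.
Total: 27.74% + 6% + 10.5% = 44.24%.

44.24%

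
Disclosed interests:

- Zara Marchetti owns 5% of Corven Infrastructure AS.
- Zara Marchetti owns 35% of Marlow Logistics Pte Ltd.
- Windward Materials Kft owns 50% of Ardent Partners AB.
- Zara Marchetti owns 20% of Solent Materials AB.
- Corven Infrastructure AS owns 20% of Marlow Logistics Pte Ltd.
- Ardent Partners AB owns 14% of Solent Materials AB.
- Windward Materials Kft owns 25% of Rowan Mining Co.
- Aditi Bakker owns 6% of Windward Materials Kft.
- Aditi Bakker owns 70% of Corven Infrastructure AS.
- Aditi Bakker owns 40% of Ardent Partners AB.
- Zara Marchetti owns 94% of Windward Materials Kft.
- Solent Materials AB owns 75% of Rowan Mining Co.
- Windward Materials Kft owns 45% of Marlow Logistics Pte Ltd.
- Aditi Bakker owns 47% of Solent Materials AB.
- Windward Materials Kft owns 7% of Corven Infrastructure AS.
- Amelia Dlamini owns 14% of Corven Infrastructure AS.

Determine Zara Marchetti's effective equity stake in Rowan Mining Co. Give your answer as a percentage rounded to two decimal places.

43.44%

Zara reaches Rowan along 3 paths.
Via Windward: 94% × 25% = 23.5%.
Via Solent: 20% × 75% = 15%.
Via Windward → Ardent → Solent: 94% × 50% × 14% × 75% = 4.935%.
Total: 23.5% + 15% + 4.935% = 43.435%.
Rounded: 43.44%.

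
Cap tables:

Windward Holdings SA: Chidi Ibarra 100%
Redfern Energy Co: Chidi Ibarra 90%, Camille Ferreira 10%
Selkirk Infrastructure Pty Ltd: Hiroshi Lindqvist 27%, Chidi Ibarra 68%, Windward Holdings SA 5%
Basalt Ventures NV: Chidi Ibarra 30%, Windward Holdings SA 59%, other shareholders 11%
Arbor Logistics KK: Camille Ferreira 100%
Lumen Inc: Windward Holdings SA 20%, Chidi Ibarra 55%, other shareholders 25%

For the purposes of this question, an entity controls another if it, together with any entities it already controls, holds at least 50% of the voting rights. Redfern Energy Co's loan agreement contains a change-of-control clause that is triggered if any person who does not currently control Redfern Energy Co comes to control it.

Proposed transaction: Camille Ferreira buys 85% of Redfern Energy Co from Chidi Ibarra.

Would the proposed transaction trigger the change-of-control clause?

Yes

The purchase adds only to Camille's holdings (Chidi's stake shrinks), so Camille is the only person who could newly come to control Redfern.
Camille holds 100% of Arbor, so Camille controls Arbor.
In Redfern, Camille's side holds only 10%, not ≥ 50%.
So before the transaction, Camille does not control Redfern.
After the purchase, Camille's direct stake in Redfern rises to 10% + 85% = 95%, and Chidi's stake falls to 5%.
Camille holds 95% of Redfern, so Camille controls Redfern.
Camille did not control Redfern before and does after, so the clause is triggered.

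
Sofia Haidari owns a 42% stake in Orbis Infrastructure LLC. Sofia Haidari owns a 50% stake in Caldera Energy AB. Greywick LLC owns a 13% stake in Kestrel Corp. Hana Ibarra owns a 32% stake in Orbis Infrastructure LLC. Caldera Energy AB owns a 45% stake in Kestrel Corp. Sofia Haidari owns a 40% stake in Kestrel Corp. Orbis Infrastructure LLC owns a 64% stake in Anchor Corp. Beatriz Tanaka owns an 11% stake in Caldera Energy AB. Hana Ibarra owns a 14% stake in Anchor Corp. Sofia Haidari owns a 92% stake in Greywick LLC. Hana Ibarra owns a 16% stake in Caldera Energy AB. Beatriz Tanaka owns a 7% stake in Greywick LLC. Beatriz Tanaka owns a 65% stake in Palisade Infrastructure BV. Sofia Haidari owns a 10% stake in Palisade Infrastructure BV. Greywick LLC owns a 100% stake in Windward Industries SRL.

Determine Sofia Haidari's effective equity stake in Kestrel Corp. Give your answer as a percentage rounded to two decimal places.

Sofia reaches Kestrel along 3 paths.
Via Greywick: 92% × 13% = 11.96%.
Via Caldera: 50% × 45% = 22.5%.
Direct stake: 40% = 40%.
Total: 11.96% + 22.5% + 40% = 74.46%.

74.46%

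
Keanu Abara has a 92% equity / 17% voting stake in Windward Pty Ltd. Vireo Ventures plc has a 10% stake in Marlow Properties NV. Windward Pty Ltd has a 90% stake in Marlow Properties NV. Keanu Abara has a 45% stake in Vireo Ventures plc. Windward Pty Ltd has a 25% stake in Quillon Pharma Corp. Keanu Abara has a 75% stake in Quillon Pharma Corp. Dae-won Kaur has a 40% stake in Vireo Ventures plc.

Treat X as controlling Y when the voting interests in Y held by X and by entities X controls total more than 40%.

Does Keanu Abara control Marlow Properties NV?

Keanu holds 45% of Vireo, so Keanu controls Vireo.
Keanu holds 75% of Quillon, so Keanu controls Quillon.
In Marlow, Keanu's side holds only 10%, not > 40%.
So Keanu does not control Marlow.

No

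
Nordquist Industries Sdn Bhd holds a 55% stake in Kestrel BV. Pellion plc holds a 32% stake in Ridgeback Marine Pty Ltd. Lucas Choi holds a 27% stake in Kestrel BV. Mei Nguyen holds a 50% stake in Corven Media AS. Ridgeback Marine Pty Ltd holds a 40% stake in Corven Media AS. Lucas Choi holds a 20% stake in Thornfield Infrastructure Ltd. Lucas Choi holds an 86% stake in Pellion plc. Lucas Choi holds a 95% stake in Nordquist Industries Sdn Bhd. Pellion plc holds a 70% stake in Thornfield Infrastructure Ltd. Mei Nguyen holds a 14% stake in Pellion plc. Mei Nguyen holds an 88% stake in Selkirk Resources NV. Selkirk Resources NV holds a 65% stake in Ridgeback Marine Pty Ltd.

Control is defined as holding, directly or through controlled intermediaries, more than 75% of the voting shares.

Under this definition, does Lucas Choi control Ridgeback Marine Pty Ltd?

Lucas holds 86% of Pellion, so Lucas controls Pellion.
Lucas holds 95% of Nordquist, so Lucas controls Nordquist.
Pellion and Lucas together hold 70% + 20% = 90% of Thornfield, so Lucas controls Thornfield.
Lucas and Nordquist together hold 27% + 55% = 82% of Kestrel, so Lucas controls Kestrel.
In Ridgeback, Lucas's side holds only 32%, not > 75%.
So Lucas does not control Ridgeback.

No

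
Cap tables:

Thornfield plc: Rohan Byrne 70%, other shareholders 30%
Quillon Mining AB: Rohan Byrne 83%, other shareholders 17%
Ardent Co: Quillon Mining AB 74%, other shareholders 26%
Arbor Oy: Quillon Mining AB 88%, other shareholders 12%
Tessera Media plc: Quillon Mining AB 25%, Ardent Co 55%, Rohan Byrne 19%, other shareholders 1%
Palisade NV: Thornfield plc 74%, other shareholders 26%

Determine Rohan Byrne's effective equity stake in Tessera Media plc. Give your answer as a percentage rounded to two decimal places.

73.53%

Rohan reaches Tessera along 3 paths.
Via Quillon: 83% × 25% = 20.75%.
Via Quillon → Ardent: 83% × 74% × 55% = 33.781%.
Direct stake: 19% = 19%.
Total: 20.75% + 33.781% + 19% = 73.531%.
Rounded: 73.53%.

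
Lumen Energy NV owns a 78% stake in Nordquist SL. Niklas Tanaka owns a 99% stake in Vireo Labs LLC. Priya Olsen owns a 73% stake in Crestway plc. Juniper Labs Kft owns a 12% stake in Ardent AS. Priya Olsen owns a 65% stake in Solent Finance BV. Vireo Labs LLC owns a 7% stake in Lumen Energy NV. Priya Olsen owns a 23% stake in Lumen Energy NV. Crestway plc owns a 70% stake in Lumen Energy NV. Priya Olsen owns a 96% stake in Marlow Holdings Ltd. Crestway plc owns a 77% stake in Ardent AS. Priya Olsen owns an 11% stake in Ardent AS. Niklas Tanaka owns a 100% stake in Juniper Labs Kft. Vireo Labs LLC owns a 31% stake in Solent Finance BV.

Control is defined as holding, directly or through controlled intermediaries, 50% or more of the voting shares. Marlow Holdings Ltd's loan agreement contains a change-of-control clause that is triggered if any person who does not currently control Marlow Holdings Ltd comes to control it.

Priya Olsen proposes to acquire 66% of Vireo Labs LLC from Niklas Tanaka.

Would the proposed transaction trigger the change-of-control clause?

The purchase adds only to Priya's holdings (Niklas's stake shrinks), so Priya is the only person who could newly come to control Marlow.
Priya holds 96% of Marlow, so Priya controls Marlow.
So Priya already controls Marlow before the transaction.
After the purchase, Priya holds 66% of Vireo directly, and Niklas's stake falls to 33%.
Priya controlled Marlow already, so this is not a new person acquiring control; every other person's position is unchanged or reduced.
No new person acquires control, so the clause is not triggered.

No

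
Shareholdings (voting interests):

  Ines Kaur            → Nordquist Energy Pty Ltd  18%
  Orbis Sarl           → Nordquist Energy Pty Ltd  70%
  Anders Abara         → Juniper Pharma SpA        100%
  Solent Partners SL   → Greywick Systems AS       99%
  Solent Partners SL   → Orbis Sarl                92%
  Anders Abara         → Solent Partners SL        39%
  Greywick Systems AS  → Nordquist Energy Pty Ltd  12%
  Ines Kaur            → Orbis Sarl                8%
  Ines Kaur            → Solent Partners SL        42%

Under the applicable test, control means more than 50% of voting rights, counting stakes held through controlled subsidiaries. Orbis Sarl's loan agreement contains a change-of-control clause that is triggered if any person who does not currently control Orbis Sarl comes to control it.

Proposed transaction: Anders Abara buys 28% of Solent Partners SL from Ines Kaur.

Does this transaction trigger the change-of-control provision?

The purchase adds only to Anders's holdings (Ines's stake shrinks), so Anders is the only person who could newly come to control Orbis.
Anders holds 100% of Juniper, so Anders controls Juniper.
Neither Anders nor any entity Anders controls holds any voting interest in Orbis.
So before the transaction, Anders does not control Orbis.
After the purchase, Anders's direct stake in Solent rises to 39% + 28% = 67%, and Ines's stake falls to 14%.
Anders holds 67% of Solent, so Anders controls Solent.
Solent holds 92% of Orbis, so Anders controls Orbis.
Anders did not control Orbis before and does after, so the clause is triggered.

Yes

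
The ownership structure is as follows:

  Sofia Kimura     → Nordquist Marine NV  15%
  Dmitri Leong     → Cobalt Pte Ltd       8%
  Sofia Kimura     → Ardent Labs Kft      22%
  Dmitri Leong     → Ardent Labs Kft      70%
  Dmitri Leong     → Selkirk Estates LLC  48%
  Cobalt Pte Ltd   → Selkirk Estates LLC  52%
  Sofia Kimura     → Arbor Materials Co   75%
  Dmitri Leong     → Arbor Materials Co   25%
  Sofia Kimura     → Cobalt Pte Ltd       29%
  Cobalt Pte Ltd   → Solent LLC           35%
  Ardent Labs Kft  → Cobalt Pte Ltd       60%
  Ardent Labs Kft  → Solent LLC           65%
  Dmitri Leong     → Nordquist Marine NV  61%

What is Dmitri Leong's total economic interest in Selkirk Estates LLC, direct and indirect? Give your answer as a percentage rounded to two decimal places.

Dmitri reaches Selkirk along 3 paths.
Via Ardent → Cobalt: 70% × 60% × 52% = 21.84%.
Via Cobalt: 8% × 52% = 4.16%.
Direct stake: 48% = 48%.
Total: 21.84% + 4.16% + 48% = 74%.
Rounded: 74.00%.

74.00%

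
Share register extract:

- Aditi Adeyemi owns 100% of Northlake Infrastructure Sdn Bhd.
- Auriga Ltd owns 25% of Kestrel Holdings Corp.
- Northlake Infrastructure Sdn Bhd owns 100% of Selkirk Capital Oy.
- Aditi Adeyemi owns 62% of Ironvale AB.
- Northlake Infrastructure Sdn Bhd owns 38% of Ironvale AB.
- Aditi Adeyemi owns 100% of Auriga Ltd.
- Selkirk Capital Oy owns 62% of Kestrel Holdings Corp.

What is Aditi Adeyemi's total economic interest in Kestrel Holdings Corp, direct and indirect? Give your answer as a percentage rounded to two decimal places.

87.00%

Aditi reaches Kestrel along 2 paths.
Via Northlake → Selkirk: 100% × 100% × 62% = 62%.
Via Auriga: 100% × 25% = 25%.
Total: 62% + 25% = 87%.
Rounded: 87.00%.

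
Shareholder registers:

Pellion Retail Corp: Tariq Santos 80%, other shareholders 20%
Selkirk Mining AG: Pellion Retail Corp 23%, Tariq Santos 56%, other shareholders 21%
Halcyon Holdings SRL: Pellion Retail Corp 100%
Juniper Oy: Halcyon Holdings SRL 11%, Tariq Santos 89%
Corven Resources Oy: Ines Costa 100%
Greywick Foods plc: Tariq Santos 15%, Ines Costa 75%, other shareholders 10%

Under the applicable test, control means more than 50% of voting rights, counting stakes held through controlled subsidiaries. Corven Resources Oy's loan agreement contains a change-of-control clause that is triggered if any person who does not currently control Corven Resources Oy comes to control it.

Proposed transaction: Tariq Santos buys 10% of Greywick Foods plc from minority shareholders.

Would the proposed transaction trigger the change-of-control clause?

The purchase changes only Tariq's holdings, so Tariq is the only person who could newly come to control Corven.
Tariq holds 80% of Pellion, so Tariq controls Pellion.
Pellion and Tariq together hold 23% + 56% = 79% of Selkirk, so Tariq controls Selkirk.
Pellion holds 100% of Halcyon, so Tariq controls Halcyon.
Halcyon and Tariq together hold 11% + 89% = 100% of Juniper, so Tariq controls Juniper.
Neither Tariq nor any entity Tariq controls holds any voting interest in Corven.
So before the transaction, Tariq does not control Corven.
After the purchase, Tariq's direct stake in Greywick rises to 15% + 10% = 25%.
Tariq's side now holds 25% of Greywick, not > 50%, so Tariq still does not control Greywick.
After the transaction, neither Tariq nor any entity Tariq controls holds a voting interest in Corven, so Tariq still does not control it.
No new person acquires control, so the clause is not triggered.

No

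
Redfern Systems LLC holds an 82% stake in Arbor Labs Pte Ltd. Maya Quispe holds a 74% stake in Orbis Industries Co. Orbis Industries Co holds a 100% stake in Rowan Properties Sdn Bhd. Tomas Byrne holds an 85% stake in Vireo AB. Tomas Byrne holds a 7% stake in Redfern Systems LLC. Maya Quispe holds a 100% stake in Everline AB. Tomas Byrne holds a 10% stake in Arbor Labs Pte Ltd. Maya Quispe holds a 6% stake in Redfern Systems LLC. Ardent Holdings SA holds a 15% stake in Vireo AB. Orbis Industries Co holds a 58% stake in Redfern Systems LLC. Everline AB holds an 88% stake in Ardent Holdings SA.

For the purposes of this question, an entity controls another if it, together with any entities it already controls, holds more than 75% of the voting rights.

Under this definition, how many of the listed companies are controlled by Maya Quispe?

Maya holds 100% of Everline, so Maya controls Everline.
Everline holds 88% of Ardent, so Maya controls Ardent.
No other company's threshold is met.
Maya controls 2 companies.

2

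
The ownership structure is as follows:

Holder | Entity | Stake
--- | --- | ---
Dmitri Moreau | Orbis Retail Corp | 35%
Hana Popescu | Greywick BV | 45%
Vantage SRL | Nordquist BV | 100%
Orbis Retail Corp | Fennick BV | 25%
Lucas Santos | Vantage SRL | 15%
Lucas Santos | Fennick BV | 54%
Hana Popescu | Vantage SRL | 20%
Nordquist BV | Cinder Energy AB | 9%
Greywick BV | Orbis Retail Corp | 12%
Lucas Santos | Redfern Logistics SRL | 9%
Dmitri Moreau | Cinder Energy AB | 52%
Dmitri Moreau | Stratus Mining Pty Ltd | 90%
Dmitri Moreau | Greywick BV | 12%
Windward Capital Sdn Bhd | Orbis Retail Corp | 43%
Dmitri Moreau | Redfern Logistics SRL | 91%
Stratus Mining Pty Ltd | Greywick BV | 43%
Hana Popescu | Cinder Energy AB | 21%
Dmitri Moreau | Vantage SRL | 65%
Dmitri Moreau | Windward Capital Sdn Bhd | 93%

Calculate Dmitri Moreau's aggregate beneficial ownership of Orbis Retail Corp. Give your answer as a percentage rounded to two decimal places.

Dmitri reaches Orbis along 4 paths.
Direct stake: 35% = 35%.
Via Windward: 93% × 43% = 39.99%.
Via Stratus → Greywick: 90% × 43% × 12% = 4.644%.
Via Greywick: 12% × 12% = 1.44%.
Total: 35% + 39.99% + 4.644% + 1.44% = 81.074%.
Rounded: 81.07%.

81.07%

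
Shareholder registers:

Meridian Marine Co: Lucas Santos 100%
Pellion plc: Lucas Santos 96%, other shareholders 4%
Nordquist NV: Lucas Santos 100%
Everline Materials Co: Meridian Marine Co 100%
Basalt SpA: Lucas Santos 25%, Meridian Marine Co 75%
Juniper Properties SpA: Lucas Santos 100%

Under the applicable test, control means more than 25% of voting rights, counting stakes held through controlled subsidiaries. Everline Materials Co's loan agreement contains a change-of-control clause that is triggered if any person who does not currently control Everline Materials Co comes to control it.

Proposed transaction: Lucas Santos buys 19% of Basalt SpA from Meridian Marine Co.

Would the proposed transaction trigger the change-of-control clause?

No

The purchase adds only to Lucas's holdings (Meridian's stake shrinks), so Lucas is the only person who could newly come to control Everline.
Lucas holds 100% of Meridian, so Lucas controls Meridian.
Meridian holds 100% of Everline, so Lucas controls Everline.
So Lucas already controls Everline before the transaction.
After the purchase, Lucas's direct stake in Basalt rises to 25% + 19% = 44%, and Meridian's stake falls to 56%.
Lucas controlled Everline already, so this is not a new person acquiring control; every other person's position is unchanged or reduced.
No new person acquires control, so the clause is not triggered.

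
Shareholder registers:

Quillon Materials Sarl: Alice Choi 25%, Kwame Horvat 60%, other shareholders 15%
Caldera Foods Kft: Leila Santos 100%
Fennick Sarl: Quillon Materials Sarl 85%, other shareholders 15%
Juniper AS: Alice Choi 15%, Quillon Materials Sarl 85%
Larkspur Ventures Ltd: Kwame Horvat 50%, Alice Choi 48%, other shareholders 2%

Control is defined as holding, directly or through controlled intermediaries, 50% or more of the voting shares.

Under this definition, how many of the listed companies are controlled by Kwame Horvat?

Kwame holds 60% of Quillon, so Kwame controls Quillon.
Quillon holds 85% of Fennick, so Kwame controls Fennick.
Quillon holds 85% of Juniper, so Kwame controls Juniper.
Kwame holds 50% of Larkspur, so Kwame controls Larkspur.
No other company's threshold is met.
Kwame controls 4 companies.

4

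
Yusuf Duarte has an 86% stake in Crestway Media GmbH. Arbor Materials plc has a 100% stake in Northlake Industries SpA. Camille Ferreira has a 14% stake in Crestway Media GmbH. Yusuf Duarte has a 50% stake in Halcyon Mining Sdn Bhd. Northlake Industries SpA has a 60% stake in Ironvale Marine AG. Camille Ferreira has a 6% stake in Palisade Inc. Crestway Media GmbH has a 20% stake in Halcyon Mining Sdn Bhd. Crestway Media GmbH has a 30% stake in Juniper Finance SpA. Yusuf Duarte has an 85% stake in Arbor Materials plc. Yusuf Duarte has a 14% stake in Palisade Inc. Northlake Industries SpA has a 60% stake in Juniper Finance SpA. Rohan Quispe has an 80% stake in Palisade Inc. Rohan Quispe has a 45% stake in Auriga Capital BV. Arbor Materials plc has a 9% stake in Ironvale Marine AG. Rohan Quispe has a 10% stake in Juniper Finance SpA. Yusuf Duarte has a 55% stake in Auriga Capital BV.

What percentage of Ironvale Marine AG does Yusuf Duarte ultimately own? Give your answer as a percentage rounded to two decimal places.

Yusuf reaches Ironvale along 2 paths.
Via Arbor: 85% × 9% = 7.65%.
Via Arbor → Northlake: 85% × 100% × 60% = 51%.
Total: 7.65% + 51% = 58.65%.

58.65%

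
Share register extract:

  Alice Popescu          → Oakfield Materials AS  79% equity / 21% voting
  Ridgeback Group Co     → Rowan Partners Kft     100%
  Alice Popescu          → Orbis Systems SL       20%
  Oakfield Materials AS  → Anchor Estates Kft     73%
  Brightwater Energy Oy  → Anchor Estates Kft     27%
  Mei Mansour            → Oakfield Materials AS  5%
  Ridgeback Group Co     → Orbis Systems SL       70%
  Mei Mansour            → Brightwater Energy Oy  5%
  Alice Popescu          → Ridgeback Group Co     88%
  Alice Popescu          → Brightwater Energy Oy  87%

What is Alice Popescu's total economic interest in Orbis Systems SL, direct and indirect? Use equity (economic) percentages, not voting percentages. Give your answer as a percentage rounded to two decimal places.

81.60%

Alice reaches Orbis along 2 paths.
Via Ridgeback: 88% × 70% = 61.6%.
Direct stake: 20% = 20%.
Total: 61.6% + 20% = 81.6%.
Rounded: 81.60%.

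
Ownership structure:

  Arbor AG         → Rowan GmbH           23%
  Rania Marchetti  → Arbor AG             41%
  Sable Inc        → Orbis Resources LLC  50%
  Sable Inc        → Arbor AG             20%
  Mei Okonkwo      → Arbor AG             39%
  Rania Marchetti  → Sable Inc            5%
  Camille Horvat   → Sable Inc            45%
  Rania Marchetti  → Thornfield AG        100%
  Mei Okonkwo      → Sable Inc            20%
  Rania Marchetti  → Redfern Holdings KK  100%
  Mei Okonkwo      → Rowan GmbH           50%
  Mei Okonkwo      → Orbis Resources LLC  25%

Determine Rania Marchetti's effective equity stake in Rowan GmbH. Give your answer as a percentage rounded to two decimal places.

9.66%

Rania reaches Rowan along 2 paths.
Via Sable → Arbor: 5% × 20% × 23% = 0.23%.
Via Arbor: 41% × 23% = 9.43%.
Total: 0.23% + 9.43% = 9.66%.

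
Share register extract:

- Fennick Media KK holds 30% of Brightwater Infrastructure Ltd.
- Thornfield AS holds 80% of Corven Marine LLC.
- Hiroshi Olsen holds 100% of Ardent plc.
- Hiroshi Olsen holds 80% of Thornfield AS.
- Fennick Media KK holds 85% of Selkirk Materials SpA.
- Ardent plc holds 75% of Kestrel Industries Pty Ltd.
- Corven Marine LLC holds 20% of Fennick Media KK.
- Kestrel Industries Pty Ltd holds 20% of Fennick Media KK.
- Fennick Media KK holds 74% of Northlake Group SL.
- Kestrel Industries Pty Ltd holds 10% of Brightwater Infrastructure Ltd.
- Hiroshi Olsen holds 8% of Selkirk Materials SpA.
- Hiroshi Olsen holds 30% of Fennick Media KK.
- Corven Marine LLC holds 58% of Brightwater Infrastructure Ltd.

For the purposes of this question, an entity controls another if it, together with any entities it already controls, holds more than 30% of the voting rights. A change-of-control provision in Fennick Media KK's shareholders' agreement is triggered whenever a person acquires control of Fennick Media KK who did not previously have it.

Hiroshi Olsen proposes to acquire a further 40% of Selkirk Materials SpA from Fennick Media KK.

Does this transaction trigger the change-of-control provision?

The purchase adds only to Hiroshi's holdings (Fennick's stake shrinks), so Hiroshi is the only person who could newly come to control Fennick.
Hiroshi holds 100% of Ardent, so Hiroshi controls Ardent.
Ardent holds 75% of Kestrel, so Hiroshi controls Kestrel.
Hiroshi holds 80% of Thornfield, so Hiroshi controls Thornfield.
Thornfield holds 80% of Corven, so Hiroshi controls Corven.
Hiroshi and Kestrel and Corven together hold 30% + 20% + 20% = 70% of Fennick, so Hiroshi controls Fennick.
So Hiroshi already controls Fennick before the transaction.
After the purchase, Hiroshi's direct stake in Selkirk rises to 8% + 40% = 48%, and Fennick's stake falls to 45%.
Hiroshi controlled Fennick already, so this is not a new person acquiring control; every other person's position is unchanged or reduced.
No new person acquires control, so the clause is not triggered.

No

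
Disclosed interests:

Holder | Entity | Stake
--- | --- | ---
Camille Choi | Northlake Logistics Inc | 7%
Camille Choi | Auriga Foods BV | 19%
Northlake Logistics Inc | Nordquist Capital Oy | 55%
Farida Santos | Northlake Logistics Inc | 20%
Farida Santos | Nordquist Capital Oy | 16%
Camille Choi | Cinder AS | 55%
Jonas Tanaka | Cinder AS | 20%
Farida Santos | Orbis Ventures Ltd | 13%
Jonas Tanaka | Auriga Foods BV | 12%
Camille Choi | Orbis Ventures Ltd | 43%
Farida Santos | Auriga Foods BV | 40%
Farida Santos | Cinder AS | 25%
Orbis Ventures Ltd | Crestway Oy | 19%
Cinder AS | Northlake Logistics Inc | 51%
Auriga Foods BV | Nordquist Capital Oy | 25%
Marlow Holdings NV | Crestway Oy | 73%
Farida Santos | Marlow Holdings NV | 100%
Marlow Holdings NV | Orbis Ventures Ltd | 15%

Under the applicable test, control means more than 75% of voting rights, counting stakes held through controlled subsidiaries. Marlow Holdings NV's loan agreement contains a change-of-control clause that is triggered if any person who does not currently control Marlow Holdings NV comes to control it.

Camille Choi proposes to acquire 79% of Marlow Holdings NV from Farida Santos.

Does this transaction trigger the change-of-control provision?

The purchase adds only to Camille's holdings (Farida's stake shrinks), so Camille is the only person who could newly come to control Marlow.
Camille's largest direct stake is 55% in Cinder, which does not meet the threshold, so Camille controls no company.
Neither Camille nor any entity Camille controls holds any voting interest in Marlow.
So before the transaction, Camille does not control Marlow.
After the purchase, Camille holds 79% of Marlow directly, and Farida's stake falls to 21%.
Camille holds 79% of Marlow, so Camille controls Marlow.
Camille did not control Marlow before and does after, so the clause is triggered.

Yes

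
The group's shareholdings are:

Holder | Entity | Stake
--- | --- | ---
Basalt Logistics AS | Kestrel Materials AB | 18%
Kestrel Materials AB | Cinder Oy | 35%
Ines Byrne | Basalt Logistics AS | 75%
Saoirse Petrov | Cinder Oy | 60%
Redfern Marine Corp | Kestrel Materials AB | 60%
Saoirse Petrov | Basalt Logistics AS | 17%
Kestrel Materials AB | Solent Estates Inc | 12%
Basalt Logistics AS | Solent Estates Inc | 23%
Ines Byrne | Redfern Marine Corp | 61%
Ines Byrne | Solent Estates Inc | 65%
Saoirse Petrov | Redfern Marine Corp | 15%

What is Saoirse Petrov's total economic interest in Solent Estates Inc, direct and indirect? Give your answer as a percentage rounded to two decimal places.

5.36%

Saoirse reaches Solent along 3 paths.
Via Redfern → Kestrel: 15% × 60% × 12% = 1.08%.
Via Basalt → Kestrel: 17% × 18% × 12% = 0.3672%.
Via Basalt: 17% × 23% = 3.91%.
Total: 1.08% + 0.3672% + 3.91% = 5.3572%.
Rounded: 5.36%.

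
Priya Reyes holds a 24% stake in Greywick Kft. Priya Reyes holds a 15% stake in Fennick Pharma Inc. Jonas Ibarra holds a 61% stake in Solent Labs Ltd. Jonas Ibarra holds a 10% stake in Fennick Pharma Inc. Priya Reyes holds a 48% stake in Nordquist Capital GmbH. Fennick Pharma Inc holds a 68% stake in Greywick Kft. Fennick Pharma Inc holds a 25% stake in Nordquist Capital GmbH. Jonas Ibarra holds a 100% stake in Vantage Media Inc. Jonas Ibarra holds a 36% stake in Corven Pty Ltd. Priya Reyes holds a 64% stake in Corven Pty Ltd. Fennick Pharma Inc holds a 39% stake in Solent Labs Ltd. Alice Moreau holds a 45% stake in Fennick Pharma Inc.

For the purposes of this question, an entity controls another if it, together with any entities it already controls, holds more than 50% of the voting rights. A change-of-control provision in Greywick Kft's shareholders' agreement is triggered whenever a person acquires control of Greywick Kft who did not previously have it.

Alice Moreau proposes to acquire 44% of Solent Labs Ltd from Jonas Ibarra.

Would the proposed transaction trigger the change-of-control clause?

The purchase adds only to Alice's holdings (Jonas's stake shrinks), so Alice is the only person who could newly come to control Greywick.
Alice's largest direct stake is 45% in Fennick, which does not meet the threshold, so Alice controls no company.
Neither Alice nor any entity Alice controls holds any voting interest in Greywick.
So before the transaction, Alice does not control Greywick.
After the purchase, Alice holds 44% of Solent directly, and Jonas's stake falls to 17%.
Alice's side now holds 44% of Solent, not > 50%, so Alice still does not control Solent.
After the transaction, neither Alice nor any entity Alice controls holds a voting interest in Greywick, so Alice still does not control it.
No new person acquires control, so the clause is not triggered.

No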